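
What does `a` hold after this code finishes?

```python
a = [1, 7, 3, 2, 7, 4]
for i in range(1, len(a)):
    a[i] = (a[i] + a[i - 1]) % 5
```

i=1: a[1] = (7+1)%5 = 3 → [1, 3, 3, 2, 7, 4]
i=2: a[2] = (3+3)%5 = 1 → [1, 3, 1, 2, 7, 4]
i=3: a[3] = (2+1)%5 = 3 → [1, 3, 1, 3, 7, 4]
i=4: a[4] = (7+3)%5 = 0 → [1, 3, 1, 3, 0, 4]
i=5: a[5] = (4+0)%5 = 4 → [1, 3, 1, 3, 0, 4]

[1, 3, 1, 3, 0, 4]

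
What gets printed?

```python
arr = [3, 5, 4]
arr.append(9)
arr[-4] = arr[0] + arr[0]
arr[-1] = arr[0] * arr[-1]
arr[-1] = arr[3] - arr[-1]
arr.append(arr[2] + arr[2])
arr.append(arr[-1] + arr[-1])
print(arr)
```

[6, 5, 4, 0, 8, 16]

append 9 → [3, 5, 4, 9]
arr[-4] = arr[0]+arr[0] = 3+3 = 6 → [6, 5, 4, 9]
arr[-1] = arr[0]*arr[-1] = 6*9 = 54 → [6, 5, 4, 54]
arr[-1] = arr[3]-arr[-1] = 54-54 = 0 → [6, 5, 4, 0]
append arr[2]+arr[2] = 4+4 = 8 → [6, 5, 4, 0, 8]
append arr[-1]+arr[-1] = 8+8 = 16 → [6, 5, 4, 0, 8, 16]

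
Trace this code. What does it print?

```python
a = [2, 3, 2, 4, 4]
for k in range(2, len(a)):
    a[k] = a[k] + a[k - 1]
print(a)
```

[2, 3, 5, 9, 13]

k=2: a[2] = 2+3 = 5 → [2, 3, 5, 4, 4]
k=3: a[3] = 4+5 = 9 → [2, 3, 5, 9, 4]
k=4: a[4] = 4+9 = 13 → [2, 3, 5, 9, 13]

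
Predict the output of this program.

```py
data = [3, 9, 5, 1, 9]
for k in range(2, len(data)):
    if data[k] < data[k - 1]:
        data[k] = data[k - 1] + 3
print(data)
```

[3, 9, 12, 15, 18]

k=2: 5<9, data[2] = 9+3 = 12 → [3, 9, 12, 1, 9]
k=3: 1<12, data[3] = 12+3 = 15 → [3, 9, 12, 15, 9]
k=4: 9<15, data[4] = 15+3 = 18 → [3, 9, 12, 15, 18]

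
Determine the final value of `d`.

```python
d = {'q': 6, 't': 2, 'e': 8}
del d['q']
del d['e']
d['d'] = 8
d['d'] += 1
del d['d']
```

{'t': 2}

del 'q' → {'t': 2, 'e': 8}
del 'e' → {'t': 2}
d['d'] = 8 → {'t': 2, 'd': 8}
d['d'] = 8+1 = 9 → {'t': 2, 'd': 9}
del 'd' → {'t': 2}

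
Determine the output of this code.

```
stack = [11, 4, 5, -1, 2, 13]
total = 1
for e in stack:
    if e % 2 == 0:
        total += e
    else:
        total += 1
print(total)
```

e=11: not even, total = 1+1 = 2
e=4: even, total = 2+4 = 6
e=5: not even, total = 6+1 = 7
e=-1: not even, total = 7+1 = 8
e=2: even, total = 8+2 = 10
e=13: not even, total = 10+1 = 11

11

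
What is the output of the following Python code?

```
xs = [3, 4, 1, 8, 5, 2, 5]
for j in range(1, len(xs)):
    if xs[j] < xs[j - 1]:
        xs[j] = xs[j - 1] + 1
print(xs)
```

j=1: 4>=3, unchanged → [3, 4, 1, 8, 5, 2, 5]
j=2: 1<4, xs[2] = 4+1 = 5 → [3, 4, 5, 8, 5, 2, 5]
j=3: 8>=5, unchanged → [3, 4, 5, 8, 5, 2, 5]
j=4: 5<8, xs[4] = 8+1 = 9 → [3, 4, 5, 8, 9, 2, 5]
j=5: 2<9, xs[5] = 9+1 = 10 → [3, 4, 5, 8, 9, 10, 5]
j=6: 5<10, xs[6] = 10+1 = 11 → [3, 4, 5, 8, 9, 10, 11]

[3, 4, 5, 8, 9, 10, 11]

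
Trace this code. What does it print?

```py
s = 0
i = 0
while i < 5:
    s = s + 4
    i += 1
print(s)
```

i=0: s = 0+4 = 4
i=1: s = 4+4 = 8
i=2: s = 8+4 = 12
i=3: s = 12+4 = 16
i=4: s = 16+4 = 20

20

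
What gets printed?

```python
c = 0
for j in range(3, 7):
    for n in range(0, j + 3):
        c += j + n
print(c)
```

240

j=3,n=0: c = 0+3 = 3
j=3,n=1: c = 3+4 = 7
j=3,n=2: c = 7+5 = 12
j=3,n=3: c = 12+6 = 18
j=3,n=4: c = 18+7 = 25
j=3,n=5: c = 25+8 = 33
j=4,n=0: c = 33+4 = 37
j=4,n=1: c = 37+5 = 42
j=4,n=2: c = 42+6 = 48
j=4,n=3: c = 48+7 = 55
j=4,n=4: c = 55+8 = 63
j=4,n=5: c = 63+9 = 72
j=4,n=6: c = 72+10 = 82
j=5,n=0: c = 82+5 = 87
j=5,n=1: c = 87+6 = 93
j=5,n=2: c = 93+7 = 100
j=5,n=3: c = 100+8 = 108
j=5,n=4: c = 108+9 = 117
j=5,n=5: c = 117+10 = 127
j=5,n=6: c = 127+11 = 138
j=5,n=7: c = 138+12 = 150
j=6,n=0: c = 150+6 = 156
j=6,n=1: c = 156+7 = 163
j=6,n=2: c = 163+8 = 171
j=6,n=3: c = 171+9 = 180
j=6,n=4: c = 180+10 = 190
j=6,n=5: c = 190+11 = 201
j=6,n=6: c = 201+12 = 213
j=6,n=7: c = 213+13 = 226
j=6,n=8: c = 226+14 = 240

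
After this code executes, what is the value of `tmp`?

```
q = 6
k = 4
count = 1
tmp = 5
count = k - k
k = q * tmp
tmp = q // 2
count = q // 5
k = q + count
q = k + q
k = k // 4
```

3

count = 4-4 = 0
k = 6*5 = 30
tmp = 6//2 = 3
count = 6//5 = 1
k = 6+1 = 7
q = 7+6 = 13
k = 7//4 = 1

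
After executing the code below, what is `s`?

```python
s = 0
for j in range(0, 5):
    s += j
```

10

j=0: s = 0+0 = 0
j=1: s = 0+1 = 1
j=2: s = 1+2 = 3
j=3: s = 3+3 = 6
j=4: s = 6+4 = 10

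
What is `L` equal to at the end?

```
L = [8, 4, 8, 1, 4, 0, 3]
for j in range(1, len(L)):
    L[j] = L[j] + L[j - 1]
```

[8, 12, 20, 21, 25, 25, 28]

j=1: L[1] = 4+8 = 12 → [8, 12, 8, 1, 4, 0, 3]
j=2: L[2] = 8+12 = 20 → [8, 12, 20, 1, 4, 0, 3]
j=3: L[3] = 1+20 = 21 → [8, 12, 20, 21, 4, 0, 3]
j=4: L[4] = 4+21 = 25 → [8, 12, 20, 21, 25, 0, 3]
j=5: L[5] = 0+25 = 25 → [8, 12, 20, 21, 25, 25, 3]
j=6: L[6] = 3+25 = 28 → [8, 12, 20, 21, 25, 25, 28]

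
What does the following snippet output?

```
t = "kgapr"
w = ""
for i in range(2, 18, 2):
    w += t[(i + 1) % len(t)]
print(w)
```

pkargpka

i=2: add t[3]='p' → 'p'
i=4: add t[0]='k' → 'pk'
i=6: add t[2]='a' → 'pka'
i=8: add t[4]='r' → 'pkar'
i=10: add t[1]='g' → 'pkarg'
i=12: add t[3]='p' → 'pkargp'
i=14: add t[0]='k' → 'pkargpk'
i=16: add t[2]='a' → 'pkargpka'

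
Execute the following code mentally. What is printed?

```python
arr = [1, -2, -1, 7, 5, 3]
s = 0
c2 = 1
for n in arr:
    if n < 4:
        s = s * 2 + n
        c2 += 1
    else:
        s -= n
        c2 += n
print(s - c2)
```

-40

n=1: <4, s = 0*2+1 = 1; c2=2
n=-2: <4, s = 1*2+(-2) = 0; c2=3
n=-1: <4, s = 0*2+(-1) = -1; c2=4
n=7: not <4, s = (-1)-7 = -8; c2=11
n=5: not <4, s = (-8)-5 = -13; c2=16
n=3: <4, s = (-13)*2+3 = -23; c2=17
s-c2 = (-23)-17 = -40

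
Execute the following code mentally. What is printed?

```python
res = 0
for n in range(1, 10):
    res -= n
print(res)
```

n=1: res = 0-1 = -1
n=2: res = (-1)-2 = -3
n=3: res = (-3)-3 = -6
n=4: res = (-6)-4 = -10
n=5: res = (-10)-5 = -15
n=6: res = (-15)-6 = -21
n=7: res = (-21)-7 = -28
n=8: res = (-28)-8 = -36
n=9: res = (-36)-9 = -45

-45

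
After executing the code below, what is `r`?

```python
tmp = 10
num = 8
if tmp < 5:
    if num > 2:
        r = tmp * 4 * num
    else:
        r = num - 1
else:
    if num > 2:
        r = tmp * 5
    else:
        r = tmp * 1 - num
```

tmp=10, num=8
tmp < 5 is False; num > 2 is True
→ r = tmp * 5 = 50

50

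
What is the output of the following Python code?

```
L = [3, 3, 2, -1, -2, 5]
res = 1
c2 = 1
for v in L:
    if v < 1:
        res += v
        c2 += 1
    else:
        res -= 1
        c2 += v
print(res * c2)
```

-96

v=3: not <1, res = 1-1 = 0; c2=4
v=3: not <1, res = 0-1 = -1; c2=7
v=2: not <1, res = (-1)-1 = -2; c2=9
v=-1: <1, res = (-2)+(-1) = -3; c2=10
v=-2: <1, res = (-3)+(-2) = -5; c2=11
v=5: not <1, res = (-5)-1 = -6; c2=16
res*c2 = (-6)*16 = -96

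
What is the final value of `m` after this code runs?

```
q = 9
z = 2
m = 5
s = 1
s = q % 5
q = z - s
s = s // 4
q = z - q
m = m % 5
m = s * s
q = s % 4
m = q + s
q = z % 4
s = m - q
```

s = 9%5 = 4
q = 2-4 = -2
s = 4//4 = 1
q = 2-(-2) = 4
m = 5%5 = 0
m = 1*1 = 1
q = 1%4 = 1
m = 1+1 = 2
q = 2%4 = 2
s = 2-2 = 0

2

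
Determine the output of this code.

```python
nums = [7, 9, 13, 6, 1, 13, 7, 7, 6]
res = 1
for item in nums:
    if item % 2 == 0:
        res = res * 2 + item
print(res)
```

22

item=7: not even
item=9: not even
item=13: not even
item=6: even, res = 1*2+6 = 8
item=1: not even
item=13: not even
item=7: not even
item=7: not even
item=6: even, res = 8*2+6 = 22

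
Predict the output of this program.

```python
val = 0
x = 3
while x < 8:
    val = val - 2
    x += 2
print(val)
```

-6

x=3: val = 0-2 = -2
x=5: val = (-2)-2 = -4
x=7: val = (-4)-2 = -6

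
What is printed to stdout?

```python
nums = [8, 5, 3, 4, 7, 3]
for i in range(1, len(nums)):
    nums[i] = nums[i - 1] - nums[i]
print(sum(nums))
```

i=1: nums[1] = 8-5 = 3 → [8, 3, 3, 4, 7, 3]
i=2: nums[2] = 3-3 = 0 → [8, 3, 0, 4, 7, 3]
i=3: nums[3] = 0-4 = -4 → [8, 3, 0, -4, 7, 3]
i=4: nums[4] = (-4)-7 = -11 → [8, 3, 0, -4, -11, 3]
i=5: nums[5] = (-11)-3 = -14 → [8, 3, 0, -4, -11, -14]
sum = -18

-18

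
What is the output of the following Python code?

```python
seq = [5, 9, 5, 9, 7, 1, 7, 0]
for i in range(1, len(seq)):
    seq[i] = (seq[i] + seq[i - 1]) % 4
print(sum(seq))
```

i=1: seq[1] = (9+5)%4 = 2 → [5, 2, 5, 9, 7, 1, 7, 0]
i=2: seq[2] = (5+2)%4 = 3 → [5, 2, 3, 9, 7, 1, 7, 0]
i=3: seq[3] = (9+3)%4 = 0 → [5, 2, 3, 0, 7, 1, 7, 0]
i=4: seq[4] = (7+0)%4 = 3 → [5, 2, 3, 0, 3, 1, 7, 0]
i=5: seq[5] = (1+3)%4 = 0 → [5, 2, 3, 0, 3, 0, 7, 0]
i=6: seq[6] = (7+0)%4 = 3 → [5, 2, 3, 0, 3, 0, 3, 0]
i=7: seq[7] = (0+3)%4 = 3 → [5, 2, 3, 0, 3, 0, 3, 3]
sum = 19

19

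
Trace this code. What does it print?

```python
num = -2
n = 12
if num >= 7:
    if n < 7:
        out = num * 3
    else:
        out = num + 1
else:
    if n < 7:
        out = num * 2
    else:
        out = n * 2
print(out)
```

num=-2, n=12
num >= 7 is False; n < 7 is False
→ out = n * 2 = 24

24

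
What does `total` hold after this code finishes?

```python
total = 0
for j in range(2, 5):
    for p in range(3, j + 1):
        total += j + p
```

21

j=3,p=3: total = 0+6 = 6
j=4,p=3: total = 6+7 = 13
j=4,p=4: total = 13+8 = 21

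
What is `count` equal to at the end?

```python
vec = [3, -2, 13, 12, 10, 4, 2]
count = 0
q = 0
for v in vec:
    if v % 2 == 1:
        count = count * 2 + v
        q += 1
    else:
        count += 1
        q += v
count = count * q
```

700

v=3: odd, count = 0*2+3 = 3; q=1
v=-2: not odd, count = 3+1 = 4; q=-1
v=13: odd, count = 4*2+13 = 21; q=0
v=12: not odd, count = 21+1 = 22; q=12
v=10: not odd, count = 22+1 = 23; q=22
v=4: not odd, count = 23+1 = 24; q=26
v=2: not odd, count = 24+1 = 25; q=28
count*q = 25*28 = 700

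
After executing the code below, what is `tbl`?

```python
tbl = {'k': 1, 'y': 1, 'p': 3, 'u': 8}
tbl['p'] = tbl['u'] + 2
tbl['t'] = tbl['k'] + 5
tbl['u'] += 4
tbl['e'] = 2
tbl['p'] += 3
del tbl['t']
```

{'k': 1, 'y': 1, 'p': 13, 'u': 12, 'e': 2}

tbl['p'] = tbl['u']+2 = 10 → {'k': 1, 'y': 1, 'p': 10, 'u': 8}
tbl['t'] = tbl['k']+5 = 6 → {'k': 1, 'y': 1, 'p': 10, 'u': 8, 't': 6}
tbl['u'] = 8+4 = 12 → {'k': 1, 'y': 1, 'p': 10, 'u': 12, 't': 6}
tbl['e'] = 2 → {'k': 1, 'y': 1, 'p': 10, 'u': 12, 't': 6, 'e': 2}
tbl['p'] = 10+3 = 13 → {'k': 1, 'y': 1, 'p': 13, 'u': 12, 't': 6, 'e': 2}
del 't' → {'k': 1, 'y': 1, 'p': 13, 'u': 12, 'e': 2}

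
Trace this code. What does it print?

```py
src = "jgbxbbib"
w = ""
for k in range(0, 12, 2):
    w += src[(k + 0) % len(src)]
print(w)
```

k=0: add src[0]='j' → 'j'
k=2: add src[2]='b' → 'jb'
k=4: add src[4]='b' → 'jbb'
k=6: add src[6]='i' → 'jbbi'
k=8: add src[0]='j' → 'jbbij'
k=10: add src[2]='b' → 'jbbijb'

jbbijb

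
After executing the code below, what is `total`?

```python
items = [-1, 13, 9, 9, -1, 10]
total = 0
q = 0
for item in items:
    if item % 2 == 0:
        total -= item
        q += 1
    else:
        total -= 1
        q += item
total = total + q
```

15

item=-1: not even, total = 0-1 = -1; q=-1
item=13: not even, total = (-1)-1 = -2; q=12
item=9: not even, total = (-2)-1 = -3; q=21
item=9: not even, total = (-3)-1 = -4; q=30
item=-1: not even, total = (-4)-1 = -5; q=29
item=10: even, total = (-5)-10 = -15; q=30
total+q = (-15)+30 = 15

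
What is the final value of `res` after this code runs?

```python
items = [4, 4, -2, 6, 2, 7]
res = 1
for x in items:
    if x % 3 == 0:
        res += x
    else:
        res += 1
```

12

x=4: not %3==0, res = 1+1 = 2
x=4: not %3==0, res = 2+1 = 3
x=-2: not %3==0, res = 3+1 = 4
x=6: %3==0, res = 4+6 = 10
x=2: not %3==0, res = 10+1 = 11
x=7: not %3==0, res = 11+1 = 12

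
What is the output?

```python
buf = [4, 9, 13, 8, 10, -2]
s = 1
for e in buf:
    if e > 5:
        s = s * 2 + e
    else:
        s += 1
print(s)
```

e=4: not >5, s = 1+1 = 2
e=9: >5, s = 2*2+9 = 13
e=13: >5, s = 13*2+13 = 39
e=8: >5, s = 39*2+8 = 86
e=10: >5, s = 86*2+10 = 182
e=-2: not >5, s = 182+1 = 183

183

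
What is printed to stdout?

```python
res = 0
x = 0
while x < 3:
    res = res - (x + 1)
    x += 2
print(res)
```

-4

x=0: res = 0-1 = -1
x=2: res = (-1)-3 = -4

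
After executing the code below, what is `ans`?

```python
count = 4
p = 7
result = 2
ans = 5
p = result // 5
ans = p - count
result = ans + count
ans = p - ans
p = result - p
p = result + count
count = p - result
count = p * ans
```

4

p = 2//5 = 0
ans = 0-4 = -4
result = (-4)+4 = 0
ans = 0-(-4) = 4
p = 0-0 = 0
p = 0+4 = 4
count = 4-0 = 4
count = 4*4 = 16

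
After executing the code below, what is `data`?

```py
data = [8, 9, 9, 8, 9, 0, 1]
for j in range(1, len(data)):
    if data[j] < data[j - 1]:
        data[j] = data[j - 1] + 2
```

[8, 9, 9, 11, 13, 15, 17]

j=1: 9>=8, unchanged → [8, 9, 9, 8, 9, 0, 1]
j=2: 9>=9, unchanged → [8, 9, 9, 8, 9, 0, 1]
j=3: 8<9, data[3] = 9+2 = 11 → [8, 9, 9, 11, 9, 0, 1]
j=4: 9<11, data[4] = 11+2 = 13 → [8, 9, 9, 11, 13, 0, 1]
j=5: 0<13, data[5] = 13+2 = 15 → [8, 9, 9, 11, 13, 15, 1]
j=6: 1<15, data[6] = 15+2 = 17 → [8, 9, 9, 11, 13, 15, 17]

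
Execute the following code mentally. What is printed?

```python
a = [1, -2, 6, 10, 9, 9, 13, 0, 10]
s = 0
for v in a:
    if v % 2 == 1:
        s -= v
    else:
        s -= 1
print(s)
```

v=1: odd, s = 0-1 = -1
v=-2: not odd, s = (-1)-1 = -2
v=6: not odd, s = (-2)-1 = -3
v=10: not odd, s = (-3)-1 = -4
v=9: odd, s = (-4)-9 = -13
v=9: odd, s = (-13)-9 = -22
v=13: odd, s = (-22)-13 = -35
v=0: not odd, s = (-35)-1 = -36
v=10: not odd, s = (-36)-1 = -37

-37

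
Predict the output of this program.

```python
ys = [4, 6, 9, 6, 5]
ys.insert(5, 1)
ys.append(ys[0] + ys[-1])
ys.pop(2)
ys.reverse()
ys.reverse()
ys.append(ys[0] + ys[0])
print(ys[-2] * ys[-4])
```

insert 1 at 5 → [4, 6, 9, 6, 5, 1]
append ys[0]+ys[-1] = 4+1 = 5 → [4, 6, 9, 6, 5, 1, 5]
pop(2) removes 9 → [4, 6, 6, 5, 1, 5]
reverse → [5, 1, 5, 6, 6, 4]
reverse → [4, 6, 6, 5, 1, 5]
append ys[0]+ys[0] = 4+4 = 8 → [4, 6, 6, 5, 1, 5, 8]
ys[-2]*ys[-4] = 5*5 = 25

25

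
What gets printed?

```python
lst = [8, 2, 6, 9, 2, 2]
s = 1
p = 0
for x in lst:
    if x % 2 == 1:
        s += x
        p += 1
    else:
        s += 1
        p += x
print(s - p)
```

x=8: not odd, s = 1+1 = 2; p=8
x=2: not odd, s = 2+1 = 3; p=10
x=6: not odd, s = 3+1 = 4; p=16
x=9: odd, s = 4+9 = 13; p=17
x=2: not odd, s = 13+1 = 14; p=19
x=2: not odd, s = 14+1 = 15; p=21
s-p = 15-21 = -6

-6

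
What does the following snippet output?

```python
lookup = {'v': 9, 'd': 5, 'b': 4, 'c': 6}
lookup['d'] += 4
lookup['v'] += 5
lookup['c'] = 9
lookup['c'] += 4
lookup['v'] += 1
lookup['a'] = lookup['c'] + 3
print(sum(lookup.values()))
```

lookup['d'] = 5+4 = 9 → {'v': 9, 'd': 9, 'b': 4, 'c': 6}
lookup['v'] = 9+5 = 14 → {'v': 14, 'd': 9, 'b': 4, 'c': 6}
lookup['c'] = 9 → {'v': 14, 'd': 9, 'b': 4, 'c': 9}
lookup['c'] = 9+4 = 13 → {'v': 14, 'd': 9, 'b': 4, 'c': 13}
lookup['v'] = 14+1 = 15 → {'v': 15, 'd': 9, 'b': 4, 'c': 13}
lookup['a'] = lookup['c']+3 = 16 → {'v': 15, 'd': 9, 'b': 4, 'c': 13, 'a': 16}
sum of values = 57

57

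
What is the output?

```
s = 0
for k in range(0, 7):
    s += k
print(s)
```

k=0: s = 0+0 = 0
k=1: s = 0+1 = 1
k=2: s = 1+2 = 3
k=3: s = 3+3 = 6
k=4: s = 6+4 = 10
k=5: s = 10+5 = 15
k=6: s = 15+6 = 21

21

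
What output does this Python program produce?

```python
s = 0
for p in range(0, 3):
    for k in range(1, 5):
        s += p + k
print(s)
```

p=0,k=1: s = 0+1 = 1
p=0,k=2: s = 1+2 = 3
p=0,k=3: s = 3+3 = 6
p=0,k=4: s = 6+4 = 10
p=1,k=1: s = 10+2 = 12
p=1,k=2: s = 12+3 = 15
p=1,k=3: s = 15+4 = 19
p=1,k=4: s = 19+5 = 24
p=2,k=1: s = 24+3 = 27
p=2,k=2: s = 27+4 = 31
p=2,k=3: s = 31+5 = 36
p=2,k=4: s = 36+6 = 42

42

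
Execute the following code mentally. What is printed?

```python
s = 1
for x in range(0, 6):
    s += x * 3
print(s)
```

x=0: s = 1+0*3 = 1
x=1: s = 1+1*3 = 4
x=2: s = 4+2*3 = 10
x=3: s = 10+3*3 = 19
x=4: s = 19+4*3 = 31
x=5: s = 31+5*3 = 46

46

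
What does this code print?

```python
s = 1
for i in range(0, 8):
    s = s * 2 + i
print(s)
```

i=0: s = 1*2+0 = 2
i=1: s = 2*2+1 = 5
i=2: s = 5*2+2 = 12
i=3: s = 12*2+3 = 27
i=4: s = 27*2+4 = 58
i=5: s = 58*2+5 = 121
i=6: s = 121*2+6 = 248
i=7: s = 248*2+7 = 503

503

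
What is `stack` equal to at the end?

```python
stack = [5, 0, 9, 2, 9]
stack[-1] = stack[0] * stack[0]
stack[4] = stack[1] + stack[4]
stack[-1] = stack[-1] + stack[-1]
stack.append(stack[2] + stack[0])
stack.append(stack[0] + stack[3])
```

stack[-1] = stack[0]*stack[0] = 5*5 = 25 → [5, 0, 9, 2, 25]
stack[4] = stack[1]+stack[4] = 0+25 = 25 → [5, 0, 9, 2, 25]
stack[-1] = stack[-1]+stack[-1] = 25+25 = 50 → [5, 0, 9, 2, 50]
append stack[2]+stack[0] = 9+5 = 14 → [5, 0, 9, 2, 50, 14]
append stack[0]+stack[3] = 5+2 = 7 → [5, 0, 9, 2, 50, 14, 7]

[5, 0, 9, 2, 50, 14, 7]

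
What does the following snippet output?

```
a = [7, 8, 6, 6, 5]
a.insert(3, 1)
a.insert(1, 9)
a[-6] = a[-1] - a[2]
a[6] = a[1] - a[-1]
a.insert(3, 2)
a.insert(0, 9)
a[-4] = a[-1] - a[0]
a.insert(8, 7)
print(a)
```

insert 1 at 3 → [7, 8, 6, 1, 6, 5]
insert 9 at 1 → [7, 9, 8, 6, 1, 6, 5]
a[-6] = a[-1]-a[2] = 5-8 = -3 → [7, -3, 8, 6, 1, 6, 5]
a[6] = a[1]-a[-1] = (-3)-5 = -8 → [7, -3, 8, 6, 1, 6, -8]
insert 2 at 3 → [7, -3, 8, 2, 6, 1, 6, -8]
insert 9 at 0 → [9, 7, -3, 8, 2, 6, 1, 6, -8]
a[-4] = a[-1]-a[0] = (-8)-9 = -17 → [9, 7, -3, 8, 2, -17, 1, 6, -8]
insert 7 at 8 → [9, 7, -3, 8, 2, -17, 1, 6, 7, -8]

[9, 7, -3, 8, 2, -17, 1, 6, 7, -8]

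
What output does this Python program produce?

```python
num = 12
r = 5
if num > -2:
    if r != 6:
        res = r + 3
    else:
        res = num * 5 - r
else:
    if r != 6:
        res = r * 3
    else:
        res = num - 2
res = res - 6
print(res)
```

2

num=12, r=5
num > -2 is True; r != 6 is True
→ res = r + 3 = 8
res = 8-6 = 2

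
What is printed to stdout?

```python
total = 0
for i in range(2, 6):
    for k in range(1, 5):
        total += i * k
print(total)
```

i=2,k=1: total = 0+2 = 2
i=2,k=2: total = 2+4 = 6
i=2,k=3: total = 6+6 = 12
i=2,k=4: total = 12+8 = 20
i=3,k=1: total = 20+3 = 23
i=3,k=2: total = 23+6 = 29
i=3,k=3: total = 29+9 = 38
i=3,k=4: total = 38+12 = 50
i=4,k=1: total = 50+4 = 54
i=4,k=2: total = 54+8 = 62
i=4,k=3: total = 62+12 = 74
i=4,k=4: total = 74+16 = 90
i=5,k=1: total = 90+5 = 95
i=5,k=2: total = 95+10 = 105
i=5,k=3: total = 105+15 = 120
i=5,k=4: total = 120+20 = 140

140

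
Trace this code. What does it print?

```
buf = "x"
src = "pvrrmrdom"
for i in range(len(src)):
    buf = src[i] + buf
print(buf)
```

i=0: prepend 'p' → 'px'
i=1: prepend 'v' → 'vpx'
i=2: prepend 'r' → 'rvpx'
i=3: prepend 'r' → 'rrvpx'
i=4: prepend 'm' → 'mrrvpx'
i=5: prepend 'r' → 'rmrrvpx'
i=6: prepend 'd' → 'drmrrvpx'
i=7: prepend 'o' → 'odrmrrvpx'
i=8: prepend 'm' → 'modrmrrvpx'

modrmrrvpx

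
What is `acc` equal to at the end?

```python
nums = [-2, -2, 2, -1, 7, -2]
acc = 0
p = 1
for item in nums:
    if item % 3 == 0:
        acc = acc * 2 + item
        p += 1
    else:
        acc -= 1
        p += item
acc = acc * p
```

item=-2: not %3==0, acc = 0-1 = -1; p=-1
item=-2: not %3==0, acc = (-1)-1 = -2; p=-3
item=2: not %3==0, acc = (-2)-1 = -3; p=-1
item=-1: not %3==0, acc = (-3)-1 = -4; p=-2
item=7: not %3==0, acc = (-4)-1 = -5; p=5
item=-2: not %3==0, acc = (-5)-1 = -6; p=3
acc*p = (-6)*3 = -18

-18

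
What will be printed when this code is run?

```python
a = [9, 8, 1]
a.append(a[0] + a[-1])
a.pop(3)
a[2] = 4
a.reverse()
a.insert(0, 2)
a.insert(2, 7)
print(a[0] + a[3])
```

append a[0]+a[-1] = 9+1 = 10 → [9, 8, 1, 10]
pop(3) removes 10 → [9, 8, 1]
a[2] = 4 → [9, 8, 4]
reverse → [4, 8, 9]
insert 2 at 0 → [2, 4, 8, 9]
insert 7 at 2 → [2, 4, 7, 8, 9]
a[0]+a[3] = 2+8 = 10

10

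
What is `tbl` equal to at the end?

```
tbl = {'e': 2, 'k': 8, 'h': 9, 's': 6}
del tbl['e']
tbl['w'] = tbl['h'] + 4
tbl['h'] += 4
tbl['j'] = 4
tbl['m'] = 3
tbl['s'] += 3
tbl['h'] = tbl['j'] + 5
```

del 'e' → {'k': 8, 'h': 9, 's': 6}
tbl['w'] = tbl['h']+4 = 13 → {'k': 8, 'h': 9, 's': 6, 'w': 13}
tbl['h'] = 9+4 = 13 → {'k': 8, 'h': 13, 's': 6, 'w': 13}
tbl['j'] = 4 → {'k': 8, 'h': 13, 's': 6, 'w': 13, 'j': 4}
tbl['m'] = 3 → {'k': 8, 'h': 13, 's': 6, 'w': 13, 'j': 4, 'm': 3}
tbl['s'] = 6+3 = 9 → {'k': 8, 'h': 13, 's': 9, 'w': 13, 'j': 4, 'm': 3}
tbl['h'] = tbl['j']+5 = 9 → {'k': 8, 'h': 9, 's': 9, 'w': 13, 'j': 4, 'm': 3}

{'k': 8, 'h': 9, 's': 9, 'w': 13, 'j': 4, 'm': 3}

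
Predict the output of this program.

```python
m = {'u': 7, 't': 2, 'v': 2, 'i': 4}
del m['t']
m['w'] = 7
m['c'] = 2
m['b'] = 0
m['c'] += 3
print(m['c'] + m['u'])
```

12

del 't' → {'u': 7, 'v': 2, 'i': 4}
m['w'] = 7 → {'u': 7, 'v': 2, 'i': 4, 'w': 7}
m['c'] = 2 → {'u': 7, 'v': 2, 'i': 4, 'w': 7, 'c': 2}
m['b'] = 0 → {'u': 7, 'v': 2, 'i': 4, 'w': 7, 'c': 2, 'b': 0}
m['c'] = 2+3 = 5 → {'u': 7, 'v': 2, 'i': 4, 'w': 7, 'c': 5, 'b': 0}
m['c']+m['u'] = 5+7 = 12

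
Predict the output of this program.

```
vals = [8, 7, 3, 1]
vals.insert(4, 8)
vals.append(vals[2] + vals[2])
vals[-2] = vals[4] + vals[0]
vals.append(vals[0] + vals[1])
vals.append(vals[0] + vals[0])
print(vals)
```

[8, 7, 3, 1, 16, 6, 15, 16]

insert 8 at 4 → [8, 7, 3, 1, 8]
append vals[2]+vals[2] = 3+3 = 6 → [8, 7, 3, 1, 8, 6]
vals[-2] = vals[4]+vals[0] = 8+8 = 16 → [8, 7, 3, 1, 16, 6]
append vals[0]+vals[1] = 8+7 = 15 → [8, 7, 3, 1, 16, 6, 15]
append vals[0]+vals[0] = 8+8 = 16 → [8, 7, 3, 1, 16, 6, 15, 16]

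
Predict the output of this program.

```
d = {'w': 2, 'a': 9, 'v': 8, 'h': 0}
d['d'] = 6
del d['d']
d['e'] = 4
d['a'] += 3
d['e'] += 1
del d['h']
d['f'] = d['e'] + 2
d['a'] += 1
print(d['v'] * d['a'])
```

d['d'] = 6 → {'w': 2, 'a': 9, 'v': 8, 'h': 0, 'd': 6}
del 'd' → {'w': 2, 'a': 9, 'v': 8, 'h': 0}
d['e'] = 4 → {'w': 2, 'a': 9, 'v': 8, 'h': 0, 'e': 4}
d['a'] = 9+3 = 12 → {'w': 2, 'a': 12, 'v': 8, 'h': 0, 'e': 4}
d['e'] = 4+1 = 5 → {'w': 2, 'a': 12, 'v': 8, 'h': 0, 'e': 5}
del 'h' → {'w': 2, 'a': 12, 'v': 8, 'e': 5}
d['f'] = d['e']+2 = 7 → {'w': 2, 'a': 12, 'v': 8, 'e': 5, 'f': 7}
d['a'] = 12+1 = 13 → {'w': 2, 'a': 13, 'v': 8, 'e': 5, 'f': 7}
d['v']*d['a'] = 8*13 = 104

104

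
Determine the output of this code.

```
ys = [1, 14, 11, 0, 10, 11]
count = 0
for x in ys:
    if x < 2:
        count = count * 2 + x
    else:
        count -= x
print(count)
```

x=1: <2, count = 0*2+1 = 1
x=14: not <2, count = 1-14 = -13
x=11: not <2, count = (-13)-11 = -24
x=0: <2, count = (-24)*2+0 = -48
x=10: not <2, count = (-48)-10 = -58
x=11: not <2, count = (-58)-11 = -69

-69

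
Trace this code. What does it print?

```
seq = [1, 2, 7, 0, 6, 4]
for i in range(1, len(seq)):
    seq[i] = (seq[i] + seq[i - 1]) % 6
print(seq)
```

i=1: seq[1] = (2+1)%6 = 3 → [1, 3, 7, 0, 6, 4]
i=2: seq[2] = (7+3)%6 = 4 → [1, 3, 4, 0, 6, 4]
i=3: seq[3] = (0+4)%6 = 4 → [1, 3, 4, 4, 6, 4]
i=4: seq[4] = (6+4)%6 = 4 → [1, 3, 4, 4, 4, 4]
i=5: seq[5] = (4+4)%6 = 2 → [1, 3, 4, 4, 4, 2]

[1, 3, 4, 4, 4, 2]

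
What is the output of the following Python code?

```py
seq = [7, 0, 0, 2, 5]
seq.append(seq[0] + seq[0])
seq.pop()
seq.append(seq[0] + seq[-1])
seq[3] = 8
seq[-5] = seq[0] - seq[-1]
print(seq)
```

[7, -5, 0, 8, 5, 12]

append seq[0]+seq[0] = 7+7 = 14 → [7, 0, 0, 2, 5, 14]
pop() removes 14 → [7, 0, 0, 2, 5]
append seq[0]+seq[-1] = 7+5 = 12 → [7, 0, 0, 2, 5, 12]
seq[3] = 8 → [7, 0, 0, 8, 5, 12]
seq[-5] = seq[0]-seq[-1] = 7-12 = -5 → [7, -5, 0, 8, 5, 12]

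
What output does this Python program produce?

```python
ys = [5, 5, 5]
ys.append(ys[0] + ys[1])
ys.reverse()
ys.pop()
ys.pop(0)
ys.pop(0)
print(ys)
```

[5]

append ys[0]+ys[1] = 5+5 = 10 → [5, 5, 5, 10]
reverse → [10, 5, 5, 5]
pop() removes 5 → [10, 5, 5]
pop(0) removes 10 → [5, 5]
pop(0) removes 5 → [5]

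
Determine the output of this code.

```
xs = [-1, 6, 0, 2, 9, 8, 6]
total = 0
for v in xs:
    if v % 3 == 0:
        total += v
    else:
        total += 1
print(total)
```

24

v=-1: not %3==0, total = 0+1 = 1
v=6: %3==0, total = 1+6 = 7
v=0: %3==0, total = 7+0 = 7
v=2: not %3==0, total = 7+1 = 8
v=9: %3==0, total = 8+9 = 17
v=8: not %3==0, total = 17+1 = 18
v=6: %3==0, total = 18+6 = 24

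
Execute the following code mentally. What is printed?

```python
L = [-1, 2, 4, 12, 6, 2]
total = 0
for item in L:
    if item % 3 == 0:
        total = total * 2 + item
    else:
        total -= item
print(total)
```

8

item=-1: not %3==0, total = 0-(-1) = 1
item=2: not %3==0, total = 1-2 = -1
item=4: not %3==0, total = (-1)-4 = -5
item=12: %3==0, total = (-5)*2+12 = 2
item=6: %3==0, total = 2*2+6 = 10
item=2: not %3==0, total = 10-2 = 8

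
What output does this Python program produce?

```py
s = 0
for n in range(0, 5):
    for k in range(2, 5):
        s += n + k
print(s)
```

75

n=0,k=2: s = 0+2 = 2
n=0,k=3: s = 2+3 = 5
n=0,k=4: s = 5+4 = 9
n=1,k=2: s = 9+3 = 12
n=1,k=3: s = 12+4 = 16
n=1,k=4: s = 16+5 = 21
n=2,k=2: s = 21+4 = 25
n=2,k=3: s = 25+5 = 30
n=2,k=4: s = 30+6 = 36
n=3,k=2: s = 36+5 = 41
n=3,k=3: s = 41+6 = 47
n=3,k=4: s = 47+7 = 54
n=4,k=2: s = 54+6 = 60
n=4,k=3: s = 60+7 = 67
n=4,k=4: s = 67+8 = 75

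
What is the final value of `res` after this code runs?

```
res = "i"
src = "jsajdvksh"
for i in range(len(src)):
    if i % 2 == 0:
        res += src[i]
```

i=0: add 'j' → 'ij'
i=1: skip
i=2: add 'a' → 'ija'
i=3: skip
i=4: add 'd' → 'ijad'
i=5: skip
i=6: add 'k' → 'ijadk'
i=7: skip
i=8: add 'h' → 'ijadkh'

'ijadkh'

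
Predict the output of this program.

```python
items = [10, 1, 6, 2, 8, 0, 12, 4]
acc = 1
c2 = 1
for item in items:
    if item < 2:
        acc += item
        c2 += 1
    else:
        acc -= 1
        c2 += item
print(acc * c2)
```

item=10: not <2, acc = 1-1 = 0; c2=11
item=1: <2, acc = 0+1 = 1; c2=12
item=6: not <2, acc = 1-1 = 0; c2=18
item=2: not <2, acc = 0-1 = -1; c2=20
item=8: not <2, acc = (-1)-1 = -2; c2=28
item=0: <2, acc = (-2)+0 = -2; c2=29
item=12: not <2, acc = (-2)-1 = -3; c2=41
item=4: not <2, acc = (-3)-1 = -4; c2=45
acc*c2 = (-4)*45 = -180

-180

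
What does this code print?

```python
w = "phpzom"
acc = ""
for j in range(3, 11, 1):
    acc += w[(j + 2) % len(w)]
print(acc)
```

j=3: add w[5]='m' → 'm'
j=4: add w[0]='p' → 'mp'
j=5: add w[1]='h' → 'mph'
j=6: add w[2]='p' → 'mphp'
j=7: add w[3]='z' → 'mphpz'
j=8: add w[4]='o' → 'mphpzo'
j=9: add w[5]='m' → 'mphpzom'
j=10: add w[0]='p' → 'mphpzomp'

mphpzomp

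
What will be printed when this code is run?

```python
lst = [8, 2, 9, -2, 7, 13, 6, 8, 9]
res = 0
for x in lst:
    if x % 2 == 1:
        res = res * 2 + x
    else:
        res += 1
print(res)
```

x=8: not odd, res = 0+1 = 1
x=2: not odd, res = 1+1 = 2
x=9: odd, res = 2*2+9 = 13
x=-2: not odd, res = 13+1 = 14
x=7: odd, res = 14*2+7 = 35
x=13: odd, res = 35*2+13 = 83
x=6: not odd, res = 83+1 = 84
x=8: not odd, res = 84+1 = 85
x=9: odd, res = 85*2+9 = 179

179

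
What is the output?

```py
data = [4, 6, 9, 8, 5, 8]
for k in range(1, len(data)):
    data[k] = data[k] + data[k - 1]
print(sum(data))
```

132

k=1: data[1] = 6+4 = 10 → [4, 10, 9, 8, 5, 8]
k=2: data[2] = 9+10 = 19 → [4, 10, 19, 8, 5, 8]
k=3: data[3] = 8+19 = 27 → [4, 10, 19, 27, 5, 8]
k=4: data[4] = 5+27 = 32 → [4, 10, 19, 27, 32, 8]
k=5: data[5] = 8+32 = 40 → [4, 10, 19, 27, 32, 40]
sum = 132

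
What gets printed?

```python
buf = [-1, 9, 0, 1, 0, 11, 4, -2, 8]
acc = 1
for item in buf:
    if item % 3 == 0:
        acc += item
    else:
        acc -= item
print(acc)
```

item=-1: not %3==0, acc = 1-(-1) = 2
item=9: %3==0, acc = 2+9 = 11
item=0: %3==0, acc = 11+0 = 11
item=1: not %3==0, acc = 11-1 = 10
item=0: %3==0, acc = 10+0 = 10
item=11: not %3==0, acc = 10-11 = -1
item=4: not %3==0, acc = (-1)-4 = -5
item=-2: not %3==0, acc = (-5)-(-2) = -3
item=8: not %3==0, acc = (-3)-8 = -11

-11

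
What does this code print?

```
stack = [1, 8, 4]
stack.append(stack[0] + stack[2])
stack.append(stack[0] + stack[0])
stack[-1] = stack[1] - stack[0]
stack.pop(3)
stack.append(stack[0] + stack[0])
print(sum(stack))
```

22

append stack[0]+stack[2] = 1+4 = 5 → [1, 8, 4, 5]
append stack[0]+stack[0] = 1+1 = 2 → [1, 8, 4, 5, 2]
stack[-1] = stack[1]-stack[0] = 8-1 = 7 → [1, 8, 4, 5, 7]
pop(3) removes 5 → [1, 8, 4, 7]
append stack[0]+stack[0] = 1+1 = 2 → [1, 8, 4, 7, 2]
sum = 22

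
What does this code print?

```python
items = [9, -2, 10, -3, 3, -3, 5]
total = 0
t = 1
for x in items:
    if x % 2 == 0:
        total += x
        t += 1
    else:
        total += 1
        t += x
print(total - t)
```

x=9: not even, total = 0+1 = 1; t=10
x=-2: even, total = 1+(-2) = -1; t=11
x=10: even, total = (-1)+10 = 9; t=12
x=-3: not even, total = 9+1 = 10; t=9
x=3: not even, total = 10+1 = 11; t=12
x=-3: not even, total = 11+1 = 12; t=9
x=5: not even, total = 12+1 = 13; t=14
total-t = 13-14 = -1

-1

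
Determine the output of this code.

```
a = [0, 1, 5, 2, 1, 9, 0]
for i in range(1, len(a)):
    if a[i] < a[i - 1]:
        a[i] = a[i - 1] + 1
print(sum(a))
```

38

i=1: 1>=0, unchanged → [0, 1, 5, 2, 1, 9, 0]
i=2: 5>=1, unchanged → [0, 1, 5, 2, 1, 9, 0]
i=3: 2<5, a[3] = 5+1 = 6 → [0, 1, 5, 6, 1, 9, 0]
i=4: 1<6, a[4] = 6+1 = 7 → [0, 1, 5, 6, 7, 9, 0]
i=5: 9>=7, unchanged → [0, 1, 5, 6, 7, 9, 0]
i=6: 0<9, a[6] = 9+1 = 10 → [0, 1, 5, 6, 7, 9, 10]
sum = 38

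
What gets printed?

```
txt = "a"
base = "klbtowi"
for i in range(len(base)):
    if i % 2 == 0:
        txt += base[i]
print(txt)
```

akboi

i=0: add 'k' → 'ak'
i=1: skip
i=2: add 'b' → 'akb'
i=3: skip
i=4: add 'o' → 'akbo'
i=5: skip
i=6: add 'i' → 'akboi'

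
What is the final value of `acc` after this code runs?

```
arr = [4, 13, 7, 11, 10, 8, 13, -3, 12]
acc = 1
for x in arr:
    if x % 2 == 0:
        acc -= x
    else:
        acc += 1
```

-28

x=4: even, acc = 1-4 = -3
x=13: not even, acc = (-3)+1 = -2
x=7: not even, acc = (-2)+1 = -1
x=11: not even, acc = (-1)+1 = 0
x=10: even, acc = 0-10 = -10
x=8: even, acc = (-10)-8 = -18
x=13: not even, acc = (-18)+1 = -17
x=-3: not even, acc = (-17)+1 = -16
x=12: even, acc = (-16)-12 = -28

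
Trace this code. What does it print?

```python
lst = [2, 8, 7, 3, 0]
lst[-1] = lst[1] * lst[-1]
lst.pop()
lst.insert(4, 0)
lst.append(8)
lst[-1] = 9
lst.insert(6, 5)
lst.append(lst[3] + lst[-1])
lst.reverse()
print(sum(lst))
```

lst[-1] = lst[1]*lst[-1] = 8*0 = 0 → [2, 8, 7, 3, 0]
pop() removes 0 → [2, 8, 7, 3]
insert 0 at 4 → [2, 8, 7, 3, 0]
append 8 → [2, 8, 7, 3, 0, 8]
lst[-1] = 9 → [2, 8, 7, 3, 0, 9]
insert 5 at 6 → [2, 8, 7, 3, 0, 9, 5]
append lst[3]+lst[-1] = 3+5 = 8 → [2, 8, 7, 3, 0, 9, 5, 8]
reverse → [8, 5, 9, 0, 3, 7, 8, 2]
sum = 42

42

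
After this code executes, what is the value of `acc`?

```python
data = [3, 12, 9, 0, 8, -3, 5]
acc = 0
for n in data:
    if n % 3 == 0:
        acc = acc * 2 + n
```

n=3: %3==0, acc = 0*2+3 = 3
n=12: %3==0, acc = 3*2+12 = 18
n=9: %3==0, acc = 18*2+9 = 45
n=0: %3==0, acc = 45*2+0 = 90
n=8: not %3==0
n=-3: %3==0, acc = 90*2+(-3) = 177
n=5: not %3==0

177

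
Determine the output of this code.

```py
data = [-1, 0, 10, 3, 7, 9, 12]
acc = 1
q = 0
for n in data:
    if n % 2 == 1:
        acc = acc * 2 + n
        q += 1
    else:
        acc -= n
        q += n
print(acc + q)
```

n=-1: odd, acc = 1*2+(-1) = 1; q=1
n=0: not odd, acc = 1-0 = 1; q=1
n=10: not odd, acc = 1-10 = -9; q=11
n=3: odd, acc = (-9)*2+3 = -15; q=12
n=7: odd, acc = (-15)*2+7 = -23; q=13
n=9: odd, acc = (-23)*2+9 = -37; q=14
n=12: not odd, acc = (-37)-12 = -49; q=26
acc+q = (-49)+26 = -23

-23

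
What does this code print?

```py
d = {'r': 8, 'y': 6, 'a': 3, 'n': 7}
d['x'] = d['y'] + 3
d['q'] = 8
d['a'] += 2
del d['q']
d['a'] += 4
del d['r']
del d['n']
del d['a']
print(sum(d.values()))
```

d['x'] = d['y']+3 = 9 → {'r': 8, 'y': 6, 'a': 3, 'n': 7, 'x': 9}
d['q'] = 8 → {'r': 8, 'y': 6, 'a': 3, 'n': 7, 'x': 9, 'q': 8}
d['a'] = 3+2 = 5 → {'r': 8, 'y': 6, 'a': 5, 'n': 7, 'x': 9, 'q': 8}
del 'q' → {'r': 8, 'y': 6, 'a': 5, 'n': 7, 'x': 9}
d['a'] = 5+4 = 9 → {'r': 8, 'y': 6, 'a': 9, 'n': 7, 'x': 9}
del 'r' → {'y': 6, 'a': 9, 'n': 7, 'x': 9}
del 'n' → {'y': 6, 'a': 9, 'x': 9}
del 'a' → {'y': 6, 'x': 9}
sum of values = 15

15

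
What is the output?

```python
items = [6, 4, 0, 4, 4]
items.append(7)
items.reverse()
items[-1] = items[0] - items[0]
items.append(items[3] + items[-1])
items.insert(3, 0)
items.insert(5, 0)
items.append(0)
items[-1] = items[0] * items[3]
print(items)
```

append 7 → [6, 4, 0, 4, 4, 7]
reverse → [7, 4, 4, 0, 4, 6]
items[-1] = items[0]-items[0] = 7-7 = 0 → [7, 4, 4, 0, 4, 0]
append items[3]+items[-1] = 0+0 = 0 → [7, 4, 4, 0, 4, 0, 0]
insert 0 at 3 → [7, 4, 4, 0, 0, 4, 0, 0]
insert 0 at 5 → [7, 4, 4, 0, 0, 0, 4, 0, 0]
append 0 → [7, 4, 4, 0, 0, 0, 4, 0, 0, 0]
items[-1] = items[0]*items[3] = 7*0 = 0 → [7, 4, 4, 0, 0, 0, 4, 0, 0, 0]

[7, 4, 4, 0, 0, 0, 4, 0, 0, 0]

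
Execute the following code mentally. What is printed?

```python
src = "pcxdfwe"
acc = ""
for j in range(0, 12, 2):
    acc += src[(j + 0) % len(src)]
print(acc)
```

pxfecd

j=0: add src[0]='p' → 'p'
j=2: add src[2]='x' → 'px'
j=4: add src[4]='f' → 'pxf'
j=6: add src[6]='e' → 'pxfe'
j=8: add src[1]='c' → 'pxfec'
j=10: add src[3]='d' → 'pxfecd'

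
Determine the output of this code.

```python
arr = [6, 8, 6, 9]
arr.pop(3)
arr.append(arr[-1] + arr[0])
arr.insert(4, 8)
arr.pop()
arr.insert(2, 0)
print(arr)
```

[6, 8, 0, 6, 12]

pop(3) removes 9 → [6, 8, 6]
append arr[-1]+arr[0] = 6+6 = 12 → [6, 8, 6, 12]
insert 8 at 4 → [6, 8, 6, 12, 8]
pop() removes 8 → [6, 8, 6, 12]
insert 0 at 2 → [6, 8, 0, 6, 12]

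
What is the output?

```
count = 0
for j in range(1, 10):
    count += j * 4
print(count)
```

j=1: count = 0+1*4 = 4
j=2: count = 4+2*4 = 12
j=3: count = 12+3*4 = 24
j=4: count = 24+4*4 = 40
j=5: count = 40+5*4 = 60
j=6: count = 60+6*4 = 84
j=7: count = 84+7*4 = 112
j=8: count = 112+8*4 = 144
j=9: count = 144+9*4 = 180

180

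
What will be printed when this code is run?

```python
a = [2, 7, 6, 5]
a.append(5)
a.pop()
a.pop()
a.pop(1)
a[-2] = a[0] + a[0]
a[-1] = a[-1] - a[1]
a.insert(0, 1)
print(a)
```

[1, 4, 0]

append 5 → [2, 7, 6, 5, 5]
pop() removes 5 → [2, 7, 6, 5]
pop() removes 5 → [2, 7, 6]
pop(1) removes 7 → [2, 6]
a[-2] = a[0]+a[0] = 2+2 = 4 → [4, 6]
a[-1] = a[-1]-a[1] = 6-6 = 0 → [4, 0]
insert 1 at 0 → [1, 4, 0]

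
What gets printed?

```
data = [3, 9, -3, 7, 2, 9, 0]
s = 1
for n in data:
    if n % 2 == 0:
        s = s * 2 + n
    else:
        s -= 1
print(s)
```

n=3: not even, s = 1-1 = 0
n=9: not even, s = 0-1 = -1
n=-3: not even, s = (-1)-1 = -2
n=7: not even, s = (-2)-1 = -3
n=2: even, s = (-3)*2+2 = -4
n=9: not even, s = (-4)-1 = -5
n=0: even, s = (-5)*2+0 = -10

-10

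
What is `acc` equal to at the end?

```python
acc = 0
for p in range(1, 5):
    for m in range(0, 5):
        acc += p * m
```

p=1,m=0: acc = 0+0 = 0
p=1,m=1: acc = 0+1 = 1
p=1,m=2: acc = 1+2 = 3
p=1,m=3: acc = 3+3 = 6
p=1,m=4: acc = 6+4 = 10
p=2,m=0: acc = 10+0 = 10
p=2,m=1: acc = 10+2 = 12
p=2,m=2: acc = 12+4 = 16
p=2,m=3: acc = 16+6 = 22
p=2,m=4: acc = 22+8 = 30
p=3,m=0: acc = 30+0 = 30
p=3,m=1: acc = 30+3 = 33
p=3,m=2: acc = 33+6 = 39
p=3,m=3: acc = 39+9 = 48
p=3,m=4: acc = 48+12 = 60
p=4,m=0: acc = 60+0 = 60
p=4,m=1: acc = 60+4 = 64
p=4,m=2: acc = 64+8 = 72
p=4,m=3: acc = 72+12 = 84
p=4,m=4: acc = 84+16 = 100

100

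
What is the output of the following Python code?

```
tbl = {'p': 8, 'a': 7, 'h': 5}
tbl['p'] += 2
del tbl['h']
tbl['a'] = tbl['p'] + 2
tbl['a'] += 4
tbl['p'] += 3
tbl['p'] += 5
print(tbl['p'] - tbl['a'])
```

2

tbl['p'] = 8+2 = 10 → {'p': 10, 'a': 7, 'h': 5}
del 'h' → {'p': 10, 'a': 7}
tbl['a'] = tbl['p']+2 = 12 → {'p': 10, 'a': 12}
tbl['a'] = 12+4 = 16 → {'p': 10, 'a': 16}
tbl['p'] = 10+3 = 13 → {'p': 13, 'a': 16}
tbl['p'] = 13+5 = 18 → {'p': 18, 'a': 16}
tbl['p']-tbl['a'] = 18-16 = 2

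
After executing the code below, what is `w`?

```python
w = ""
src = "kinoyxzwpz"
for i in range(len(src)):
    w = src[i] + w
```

i=0: prepend 'k' → 'k'
i=1: prepend 'i' → 'ik'
i=2: prepend 'n' → 'nik'
i=3: prepend 'o' → 'onik'
i=4: prepend 'y' → 'yonik'
i=5: prepend 'x' → 'xyonik'
i=6: prepend 'z' → 'zxyonik'
i=7: prepend 'w' → 'wzxyonik'
i=8: prepend 'p' → 'pwzxyonik'
i=9: prepend 'z' → 'zpwzxyonik'

'zpwzxyonik'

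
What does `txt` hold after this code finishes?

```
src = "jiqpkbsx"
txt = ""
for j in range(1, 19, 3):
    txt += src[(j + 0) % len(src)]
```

j=1: add src[1]='i' → 'i'
j=4: add src[4]='k' → 'ik'
j=7: add src[7]='x' → 'ikx'
j=10: add src[2]='q' → 'ikxq'
j=13: add src[5]='b' → 'ikxqb'
j=16: add src[0]='j' → 'ikxqbj'

'ikxqbj'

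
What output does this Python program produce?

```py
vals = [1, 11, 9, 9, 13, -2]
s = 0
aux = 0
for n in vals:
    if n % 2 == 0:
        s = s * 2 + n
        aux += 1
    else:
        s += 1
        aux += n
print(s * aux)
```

n=1: not even, s = 0+1 = 1; aux=1
n=11: not even, s = 1+1 = 2; aux=12
n=9: not even, s = 2+1 = 3; aux=21
n=9: not even, s = 3+1 = 4; aux=30
n=13: not even, s = 4+1 = 5; aux=43
n=-2: even, s = 5*2+(-2) = 8; aux=44
s*aux = 8*44 = 352

352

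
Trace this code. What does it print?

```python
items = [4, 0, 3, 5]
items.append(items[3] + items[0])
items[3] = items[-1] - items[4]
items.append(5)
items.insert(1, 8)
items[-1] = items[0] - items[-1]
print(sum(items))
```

append items[3]+items[0] = 5+4 = 9 → [4, 0, 3, 5, 9]
items[3] = items[-1]-items[4] = 9-9 = 0 → [4, 0, 3, 0, 9]
append 5 → [4, 0, 3, 0, 9, 5]
insert 8 at 1 → [4, 8, 0, 3, 0, 9, 5]
items[-1] = items[0]-items[-1] = 4-5 = -1 → [4, 8, 0, 3, 0, 9, -1]
sum = 23

23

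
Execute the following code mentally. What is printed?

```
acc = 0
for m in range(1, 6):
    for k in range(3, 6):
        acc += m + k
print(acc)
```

m=1,k=3: acc = 0+4 = 4
m=1,k=4: acc = 4+5 = 9
m=1,k=5: acc = 9+6 = 15
m=2,k=3: acc = 15+5 = 20
m=2,k=4: acc = 20+6 = 26
m=2,k=5: acc = 26+7 = 33
m=3,k=3: acc = 33+6 = 39
m=3,k=4: acc = 39+7 = 46
m=3,k=5: acc = 46+8 = 54
m=4,k=3: acc = 54+7 = 61
m=4,k=4: acc = 61+8 = 69
m=4,k=5: acc = 69+9 = 78
m=5,k=3: acc = 78+8 = 86
m=5,k=4: acc = 86+9 = 95
m=5,k=5: acc = 95+10 = 105

105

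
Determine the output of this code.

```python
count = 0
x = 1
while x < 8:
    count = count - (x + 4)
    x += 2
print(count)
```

-32

x=1: count = 0-5 = -5
x=3: count = (-5)-7 = -12
x=5: count = (-12)-9 = -21
x=7: count = (-21)-11 = -32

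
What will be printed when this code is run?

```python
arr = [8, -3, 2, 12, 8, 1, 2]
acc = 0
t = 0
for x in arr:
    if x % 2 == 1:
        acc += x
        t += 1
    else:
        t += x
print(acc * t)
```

-68

x=8: not odd; t=8
x=-3: odd, acc = 0+(-3) = -3; t=9
x=2: not odd; t=11
x=12: not odd; t=23
x=8: not odd; t=31
x=1: odd, acc = (-3)+1 = -2; t=32
x=2: not odd; t=34
acc*t = (-2)*34 = -68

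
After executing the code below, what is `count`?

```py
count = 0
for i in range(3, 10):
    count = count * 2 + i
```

i=3: count = 0*2+3 = 3
i=4: count = 3*2+4 = 10
i=5: count = 10*2+5 = 25
i=6: count = 25*2+6 = 56
i=7: count = 56*2+7 = 119
i=8: count = 119*2+8 = 246
i=9: count = 246*2+9 = 501

501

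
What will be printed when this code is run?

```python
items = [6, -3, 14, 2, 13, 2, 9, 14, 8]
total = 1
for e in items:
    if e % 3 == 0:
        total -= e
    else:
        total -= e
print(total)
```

-64

e=6: %3==0, total = 1-6 = -5
e=-3: %3==0, total = (-5)-(-3) = -2
e=14: not %3==0, total = (-2)-14 = -16
e=2: not %3==0, total = (-16)-2 = -18
e=13: not %3==0, total = (-18)-13 = -31
e=2: not %3==0, total = (-31)-2 = -33
e=9: %3==0, total = (-33)-9 = -42
e=14: not %3==0, total = (-42)-14 = -56
e=8: not %3==0, total = (-56)-8 = -64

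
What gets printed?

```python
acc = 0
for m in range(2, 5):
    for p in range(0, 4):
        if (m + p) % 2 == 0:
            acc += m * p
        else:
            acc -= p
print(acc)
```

m=2,p=0: even sum, acc = 0+0 = 0
m=2,p=1: odd sum, acc = 0-1 = -1
m=2,p=2: even sum, acc = (-1)+4 = 3
m=2,p=3: odd sum, acc = 3-3 = 0
m=3,p=0: odd sum, acc = 0-0 = 0
m=3,p=1: even sum, acc = 0+3 = 3
m=3,p=2: odd sum, acc = 3-2 = 1
m=3,p=3: even sum, acc = 1+9 = 10
m=4,p=0: even sum, acc = 10+0 = 10
m=4,p=1: odd sum, acc = 10-1 = 9
m=4,p=2: even sum, acc = 9+8 = 17
m=4,p=3: odd sum, acc = 17-3 = 14

14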